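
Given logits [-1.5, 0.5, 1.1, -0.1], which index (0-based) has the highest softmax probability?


Softmax is a monotonic transformation, so it preserves the argmax.
We need to find the index of the maximum logit.
Index 0: -1.5
Index 1: 0.5
Index 2: 1.1
Index 3: -0.1
Maximum logit = 1.1 at index 2

2


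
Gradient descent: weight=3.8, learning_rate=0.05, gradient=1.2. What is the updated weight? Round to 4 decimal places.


w_new = w_old - lr * gradient
= 3.8 - 0.05 * 1.2
= 3.8 - (0.06)
= 3.7400

3.7400


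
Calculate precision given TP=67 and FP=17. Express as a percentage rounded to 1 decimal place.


Precision = TP / (TP + FP) * 100
= 67 / (67 + 17)
= 67 / 84
= 0.7976
= 79.8%

79.8


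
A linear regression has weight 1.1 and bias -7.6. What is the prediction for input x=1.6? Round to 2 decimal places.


y = 1.1 * 1.6 + (-7.6)
= 1.76 + (-7.6)
= -5.84

-5.84


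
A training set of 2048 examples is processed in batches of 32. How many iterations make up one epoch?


Iterations per epoch = dataset_size / batch_size
= 2048 / 32
= 64

64


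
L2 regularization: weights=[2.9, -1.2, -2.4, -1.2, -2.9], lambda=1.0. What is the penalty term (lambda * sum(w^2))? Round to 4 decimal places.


Squaring each weight:
2.9^2 = 8.41
(-1.2)^2 = 1.44
(-2.4)^2 = 5.76
(-1.2)^2 = 1.44
(-2.9)^2 = 8.41
Sum of squares = 25.46
Penalty = 1.0 * 25.46 = 25.4600

25.4600


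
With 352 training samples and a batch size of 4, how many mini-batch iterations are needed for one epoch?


Iterations per epoch = dataset_size / batch_size
= 352 / 4
= 88

88


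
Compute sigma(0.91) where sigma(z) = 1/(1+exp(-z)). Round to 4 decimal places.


sigmoid(z) = 1 / (1 + exp(-z))
exp(-(0.91)) = exp(-0.91) = 0.4025
1 + 0.4025 = 1.4025
1 / 1.4025 = 0.7130

0.7130


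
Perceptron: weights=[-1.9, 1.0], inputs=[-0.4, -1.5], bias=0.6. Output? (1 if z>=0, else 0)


z = w . x + b
= -1.9*-0.4 + 1.0*-1.5 + 0.6
= 0.76 + -1.5 + 0.6
= -0.74 + 0.6
= -0.14
Since z = -0.14 < 0, output = 0

0


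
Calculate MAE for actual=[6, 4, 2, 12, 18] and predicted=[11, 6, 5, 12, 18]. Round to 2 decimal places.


Absolute errors: [5, 2, 3, 0, 0]
Sum of absolute errors = 10
MAE = 10 / 5 = 2.00

2.00


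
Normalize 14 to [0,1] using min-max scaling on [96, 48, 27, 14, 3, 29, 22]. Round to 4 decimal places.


Min = 3, Max = 96
Range = 96 - 3 = 93
Scaled = (x - min) / (max - min)
= (14 - 3) / 93
= 11 / 93
= 0.1183

0.1183


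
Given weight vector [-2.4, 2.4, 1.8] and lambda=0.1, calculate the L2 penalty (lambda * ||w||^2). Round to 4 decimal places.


Squaring each weight:
(-2.4)^2 = 5.76
2.4^2 = 5.76
1.8^2 = 3.24
Sum of squares = 14.76
Penalty = 0.1 * 14.76 = 1.4760

1.4760


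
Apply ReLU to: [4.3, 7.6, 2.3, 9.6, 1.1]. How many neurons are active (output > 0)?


ReLU(x) = max(0, x) for each element:
ReLU(4.3) = 4.3
ReLU(7.6) = 7.6
ReLU(2.3) = 2.3
ReLU(9.6) = 9.6
ReLU(1.1) = 1.1
Active neurons (>0): 5

5


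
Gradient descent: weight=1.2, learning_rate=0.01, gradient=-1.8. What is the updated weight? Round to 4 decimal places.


w_new = w_old - lr * gradient
= 1.2 - 0.01 * -1.8
= 1.2 - (-0.018)
= 1.2180

1.2180


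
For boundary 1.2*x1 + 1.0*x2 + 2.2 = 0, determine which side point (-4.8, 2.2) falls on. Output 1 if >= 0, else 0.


Compute 1.2 * -4.8 + 1.0 * 2.2 + 2.2
= -5.76 + 2.2 + 2.2
= -1.36
Since -1.36 < 0, the point is on the negative side.

0


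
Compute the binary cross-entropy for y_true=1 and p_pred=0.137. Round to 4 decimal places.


For y=1: Loss = -log(p)
= -log(0.137)
= -(-1.9878)
= 1.9878

1.9878


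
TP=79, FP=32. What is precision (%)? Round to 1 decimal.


Precision = TP / (TP + FP) * 100
= 79 / (79 + 32)
= 79 / 111
= 0.7117
= 71.2%

71.2


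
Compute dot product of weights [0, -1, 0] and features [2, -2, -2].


Element-wise products:
0 * 2 = 0
-1 * -2 = 2
0 * -2 = 0
Sum = 0 + 2 + 0
= 2

2


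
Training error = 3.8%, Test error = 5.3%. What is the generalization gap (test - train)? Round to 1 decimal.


Generalization gap = test_error - train_error
= 5.3 - 3.8
= 1.5%
A small gap suggests good generalization.

1.5


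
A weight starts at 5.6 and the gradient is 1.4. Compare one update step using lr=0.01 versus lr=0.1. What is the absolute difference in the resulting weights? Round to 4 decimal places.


With lr=0.01: w_new = 5.6 - 0.01 * 1.4 = 5.586
With lr=0.1: w_new = 5.6 - 0.1 * 1.4 = 5.46
Absolute difference = |5.586 - 5.46|
= 0.1260

0.1260


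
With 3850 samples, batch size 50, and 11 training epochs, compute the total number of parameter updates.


Iterations per epoch = 3850 / 50 = 77
Total updates = iterations_per_epoch * epochs
= 77 * 11
= 847

847


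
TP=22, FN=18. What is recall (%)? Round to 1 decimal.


Recall = TP / (TP + FN) * 100
= 22 / (22 + 18)
= 22 / 40
= 0.55
= 55.0%

55.0


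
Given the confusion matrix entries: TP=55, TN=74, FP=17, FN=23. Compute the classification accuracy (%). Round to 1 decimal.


Accuracy = (TP + TN) / (TP + TN + FP + FN) * 100
= (55 + 74) / (55 + 74 + 17 + 23)
= 129 / 169
= 0.7633
= 76.3%

76.3


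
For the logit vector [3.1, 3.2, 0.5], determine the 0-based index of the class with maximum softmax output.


Softmax is a monotonic transformation, so it preserves the argmax.
We need to find the index of the maximum logit.
Index 0: 3.1
Index 1: 3.2
Index 2: 0.5
Maximum logit = 3.2 at index 1

1


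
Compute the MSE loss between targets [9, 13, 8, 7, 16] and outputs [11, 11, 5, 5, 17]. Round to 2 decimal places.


Differences: [-2, 2, 3, 2, -1]
Squared errors: [4, 4, 9, 4, 1]
Sum of squared errors = 22
MSE = 22 / 5 = 4.40

4.40


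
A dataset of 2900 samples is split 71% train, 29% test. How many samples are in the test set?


Train samples = 2900 * 71% = 2059
Test samples = 2900 - 2059
= 841

841


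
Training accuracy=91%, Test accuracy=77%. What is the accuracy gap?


Gap = train_accuracy - test_accuracy
= 91 - 77
= 14%
This gap suggests the model is overfitting.

14


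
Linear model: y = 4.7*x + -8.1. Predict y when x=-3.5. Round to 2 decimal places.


y = 4.7 * -3.5 + (-8.1)
= -16.45 + (-8.1)
= -24.55

-24.55


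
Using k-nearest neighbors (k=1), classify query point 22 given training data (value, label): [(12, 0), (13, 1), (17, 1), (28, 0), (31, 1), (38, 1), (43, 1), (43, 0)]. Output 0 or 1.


Distances from query 22:
Point 17 (class 1): distance = 5
K=1 nearest neighbors: classes = [1]
Votes for class 1: 1 / 1
Majority vote => class 1

1


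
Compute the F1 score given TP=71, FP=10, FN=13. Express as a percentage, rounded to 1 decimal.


Precision = TP / (TP + FP) = 71 / 81 = 0.8765
Recall = TP / (TP + FN) = 71 / 84 = 0.8452
F1 = 2 * P * R / (P + R)
= 2 * 0.8765 * 0.8452 / (0.8765 + 0.8452)
= 1.4818 / 1.7218
= 0.8606
As percentage: 86.1%

86.1


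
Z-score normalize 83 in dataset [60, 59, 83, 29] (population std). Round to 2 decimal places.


Mean = (60 + 59 + 83 + 29) / 4 = 57.75
Variance = sum((x_i - mean)^2) / n = 367.6875
Std = sqrt(367.6875) = 19.1752
Z = (x - mean) / std
= (83 - 57.75) / 19.1752
= 25.25 / 19.1752
= 1.32

1.32


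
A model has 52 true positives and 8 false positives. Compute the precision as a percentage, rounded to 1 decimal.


Precision = TP / (TP + FP) * 100
= 52 / (52 + 8)
= 52 / 60
= 0.8667
= 86.7%

86.7


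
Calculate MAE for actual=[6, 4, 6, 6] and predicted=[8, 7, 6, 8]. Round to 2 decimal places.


Absolute errors: [2, 3, 0, 2]
Sum of absolute errors = 7
MAE = 7 / 4 = 1.75

1.75


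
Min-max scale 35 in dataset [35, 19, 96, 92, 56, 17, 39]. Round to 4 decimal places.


Min = 17, Max = 96
Range = 96 - 17 = 79
Scaled = (x - min) / (max - min)
= (35 - 17) / 79
= 18 / 79
= 0.2278

0.2278


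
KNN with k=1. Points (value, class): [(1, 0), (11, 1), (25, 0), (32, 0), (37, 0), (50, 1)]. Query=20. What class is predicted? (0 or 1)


Distances from query 20:
Point 25 (class 0): distance = 5
K=1 nearest neighbors: classes = [0]
Votes for class 1: 0 / 1
Majority vote => class 0

0


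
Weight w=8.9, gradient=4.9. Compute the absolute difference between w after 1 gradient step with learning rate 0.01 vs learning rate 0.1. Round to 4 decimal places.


With lr=0.01: w_new = 8.9 - 0.01 * 4.9 = 8.851
With lr=0.1: w_new = 8.9 - 0.1 * 4.9 = 8.41
Absolute difference = |8.851 - 8.41|
= 0.4410

0.4410


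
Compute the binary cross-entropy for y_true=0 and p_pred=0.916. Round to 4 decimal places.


For y=0: Loss = -log(1-p)
= -log(1 - 0.916)
= -log(0.084)
= -(-2.4769)
= 2.4769

2.4769


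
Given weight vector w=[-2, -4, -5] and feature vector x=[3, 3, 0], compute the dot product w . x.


Element-wise products:
-2 * 3 = -6
-4 * 3 = -12
-5 * 0 = 0
Sum = -6 + -12 + 0
= -18

-18


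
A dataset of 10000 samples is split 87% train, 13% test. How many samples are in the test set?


Train samples = 10000 * 87% = 8700
Test samples = 10000 - 8700
= 1300

1300


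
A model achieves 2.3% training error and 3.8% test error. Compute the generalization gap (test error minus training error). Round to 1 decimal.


Generalization gap = test_error - train_error
= 3.8 - 2.3
= 1.5%
A small gap suggests good generalization.

1.5


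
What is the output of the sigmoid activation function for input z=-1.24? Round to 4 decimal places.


sigmoid(z) = 1 / (1 + exp(-z))
exp(-(-1.24)) = exp(1.24) = 3.4556
1 + 3.4556 = 4.4556
1 / 4.4556 = 0.2244

0.2244


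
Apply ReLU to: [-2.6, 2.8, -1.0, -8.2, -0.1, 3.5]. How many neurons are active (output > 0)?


ReLU(x) = max(0, x) for each element:
ReLU(-2.6) = 0
ReLU(2.8) = 2.8
ReLU(-1.0) = 0
ReLU(-8.2) = 0
ReLU(-0.1) = 0
ReLU(3.5) = 3.5
Active neurons (>0): 2

2


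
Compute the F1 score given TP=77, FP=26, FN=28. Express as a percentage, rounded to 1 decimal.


Precision = TP / (TP + FP) = 77 / 103 = 0.7476
Recall = TP / (TP + FN) = 77 / 105 = 0.7333
F1 = 2 * P * R / (P + R)
= 2 * 0.7476 * 0.7333 / (0.7476 + 0.7333)
= 1.0964 / 1.4809
= 0.7404
As percentage: 74.0%

74.0


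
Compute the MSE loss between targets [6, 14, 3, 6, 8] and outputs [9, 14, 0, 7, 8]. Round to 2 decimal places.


Differences: [-3, 0, 3, -1, 0]
Squared errors: [9, 0, 9, 1, 0]
Sum of squared errors = 19
MSE = 19 / 5 = 3.80

3.80


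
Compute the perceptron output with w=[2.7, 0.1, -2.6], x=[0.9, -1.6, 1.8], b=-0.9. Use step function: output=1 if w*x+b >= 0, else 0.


z = w . x + b
= 2.7*0.9 + 0.1*-1.6 + -2.6*1.8 + -0.9
= 2.43 + -0.16 + -4.68 + -0.9
= -2.41 + -0.9
= -3.31
Since z = -3.31 < 0, output = 0

0


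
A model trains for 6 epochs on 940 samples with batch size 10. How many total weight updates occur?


Iterations per epoch = 940 / 10 = 94
Total updates = iterations_per_epoch * epochs
= 94 * 6
= 564

564


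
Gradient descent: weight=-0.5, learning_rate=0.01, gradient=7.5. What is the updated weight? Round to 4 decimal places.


w_new = w_old - lr * gradient
= -0.5 - 0.01 * 7.5
= -0.5 - (0.075)
= -0.5750

-0.5750


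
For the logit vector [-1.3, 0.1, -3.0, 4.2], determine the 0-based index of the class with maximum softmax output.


Softmax is a monotonic transformation, so it preserves the argmax.
We need to find the index of the maximum logit.
Index 0: -1.3
Index 1: 0.1
Index 2: -3.0
Index 3: 4.2
Maximum logit = 4.2 at index 3

3


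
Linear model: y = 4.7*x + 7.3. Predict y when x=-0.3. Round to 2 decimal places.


y = 4.7 * -0.3 + (7.3)
= -1.41 + (7.3)
= 5.89

5.89


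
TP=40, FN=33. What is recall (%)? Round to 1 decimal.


Recall = TP / (TP + FN) * 100
= 40 / (40 + 33)
= 40 / 73
= 0.5479
= 54.8%

54.8


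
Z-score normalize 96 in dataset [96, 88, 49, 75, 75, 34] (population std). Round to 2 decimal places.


Mean = (96 + 88 + 49 + 75 + 75 + 34) / 6 = 69.5
Variance = sum((x_i - mean)^2) / n = 464.25
Std = sqrt(464.25) = 21.5465
Z = (x - mean) / std
= (96 - 69.5) / 21.5465
= 26.5 / 21.5465
= 1.23

1.23


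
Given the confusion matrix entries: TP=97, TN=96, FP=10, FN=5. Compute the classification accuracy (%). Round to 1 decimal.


Accuracy = (TP + TN) / (TP + TN + FP + FN) * 100
= (97 + 96) / (97 + 96 + 10 + 5)
= 193 / 208
= 0.9279
= 92.8%

92.8


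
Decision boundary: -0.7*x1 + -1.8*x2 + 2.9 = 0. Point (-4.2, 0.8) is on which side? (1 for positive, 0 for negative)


Compute -0.7 * -4.2 + -1.8 * 0.8 + 2.9
= 2.94 + -1.44 + 2.9
= 4.4
Since 4.4 >= 0, the point is on the positive side.

1


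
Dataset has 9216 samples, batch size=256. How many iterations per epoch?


Iterations per epoch = dataset_size / batch_size
= 9216 / 256
= 36

36


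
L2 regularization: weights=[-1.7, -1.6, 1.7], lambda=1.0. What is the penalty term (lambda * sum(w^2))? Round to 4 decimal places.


Squaring each weight:
(-1.7)^2 = 2.89
(-1.6)^2 = 2.56
1.7^2 = 2.89
Sum of squares = 8.34
Penalty = 1.0 * 8.34 = 8.3400

8.3400


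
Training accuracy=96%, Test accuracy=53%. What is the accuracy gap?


Gap = train_accuracy - test_accuracy
= 96 - 53
= 43%
This large gap strongly indicates overfitting.

43


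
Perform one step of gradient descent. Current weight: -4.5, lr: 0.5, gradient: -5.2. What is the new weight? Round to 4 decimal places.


w_new = w_old - lr * gradient
= -4.5 - 0.5 * -5.2
= -4.5 - (-2.6)
= -1.9000

-1.9000


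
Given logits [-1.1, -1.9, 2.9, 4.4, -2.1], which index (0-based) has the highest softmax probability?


Softmax is a monotonic transformation, so it preserves the argmax.
We need to find the index of the maximum logit.
Index 0: -1.1
Index 1: -1.9
Index 2: 2.9
Index 3: 4.4
Index 4: -2.1
Maximum logit = 4.4 at index 3

3


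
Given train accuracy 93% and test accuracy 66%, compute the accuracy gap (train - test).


Gap = train_accuracy - test_accuracy
= 93 - 66
= 27%
This large gap strongly indicates overfitting.

27


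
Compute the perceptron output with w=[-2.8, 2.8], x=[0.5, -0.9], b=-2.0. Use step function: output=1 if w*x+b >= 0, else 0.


z = w . x + b
= -2.8*0.5 + 2.8*-0.9 + -2.0
= -1.4 + -2.52 + -2.0
= -3.92 + -2.0
= -5.92
Since z = -5.92 < 0, output = 0

0


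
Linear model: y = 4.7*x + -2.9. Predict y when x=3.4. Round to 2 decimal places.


y = 4.7 * 3.4 + (-2.9)
= 15.98 + (-2.9)
= 13.08

13.08


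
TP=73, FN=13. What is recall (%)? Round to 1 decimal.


Recall = TP / (TP + FN) * 100
= 73 / (73 + 13)
= 73 / 86
= 0.8488
= 84.9%

84.9


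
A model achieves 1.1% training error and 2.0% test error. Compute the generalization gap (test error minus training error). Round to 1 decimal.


Generalization gap = test_error - train_error
= 2.0 - 1.1
= 0.9%
A small gap suggests good generalization.

0.9


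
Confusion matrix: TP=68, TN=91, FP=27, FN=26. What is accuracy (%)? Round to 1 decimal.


Accuracy = (TP + TN) / (TP + TN + FP + FN) * 100
= (68 + 91) / (68 + 91 + 27 + 26)
= 159 / 212
= 0.75
= 75.0%

75.0


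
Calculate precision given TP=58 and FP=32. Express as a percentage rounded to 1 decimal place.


Precision = TP / (TP + FP) * 100
= 58 / (58 + 32)
= 58 / 90
= 0.6444
= 64.4%

64.4


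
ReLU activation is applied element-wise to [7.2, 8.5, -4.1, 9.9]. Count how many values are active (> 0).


ReLU(x) = max(0, x) for each element:
ReLU(7.2) = 7.2
ReLU(8.5) = 8.5
ReLU(-4.1) = 0
ReLU(9.9) = 9.9
Active neurons (>0): 3

3


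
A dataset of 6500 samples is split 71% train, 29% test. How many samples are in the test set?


Train samples = 6500 * 71% = 4615
Test samples = 6500 - 4615
= 1885

1885


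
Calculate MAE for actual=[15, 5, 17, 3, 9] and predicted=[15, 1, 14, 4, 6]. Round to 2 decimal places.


Absolute errors: [0, 4, 3, 1, 3]
Sum of absolute errors = 11
MAE = 11 / 5 = 2.20

2.20


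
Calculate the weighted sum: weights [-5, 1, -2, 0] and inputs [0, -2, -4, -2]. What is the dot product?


Element-wise products:
-5 * 0 = 0
1 * -2 = -2
-2 * -4 = 8
0 * -2 = 0
Sum = 0 + -2 + 8 + 0
= 6

6


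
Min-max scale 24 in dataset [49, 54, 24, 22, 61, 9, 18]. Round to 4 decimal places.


Min = 9, Max = 61
Range = 61 - 9 = 52
Scaled = (x - min) / (max - min)
= (24 - 9) / 52
= 15 / 52
= 0.2885

0.2885


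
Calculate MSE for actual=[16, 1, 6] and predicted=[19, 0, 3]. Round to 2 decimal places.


Differences: [-3, 1, 3]
Squared errors: [9, 1, 9]
Sum of squared errors = 19
MSE = 19 / 3 = 6.33

6.33


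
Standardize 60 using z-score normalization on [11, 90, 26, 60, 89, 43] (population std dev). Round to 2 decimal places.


Mean = (11 + 90 + 26 + 60 + 89 + 43) / 6 = 53.1667
Variance = sum((x_i - mean)^2) / n = 884.4722
Std = sqrt(884.4722) = 29.7401
Z = (x - mean) / std
= (60 - 53.1667) / 29.7401
= 6.8333 / 29.7401
= 0.23

0.23


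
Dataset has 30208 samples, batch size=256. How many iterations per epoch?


Iterations per epoch = dataset_size / batch_size
= 30208 / 256
= 118

118


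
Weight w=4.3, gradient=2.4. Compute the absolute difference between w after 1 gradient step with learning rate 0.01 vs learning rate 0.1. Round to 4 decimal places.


With lr=0.01: w_new = 4.3 - 0.01 * 2.4 = 4.276
With lr=0.1: w_new = 4.3 - 0.1 * 2.4 = 4.06
Absolute difference = |4.276 - 4.06|
= 0.2160

0.2160


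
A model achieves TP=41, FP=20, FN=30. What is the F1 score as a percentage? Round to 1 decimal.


Precision = TP / (TP + FP) = 41 / 61 = 0.6721
Recall = TP / (TP + FN) = 41 / 71 = 0.5775
F1 = 2 * P * R / (P + R)
= 2 * 0.6721 * 0.5775 / (0.6721 + 0.5775)
= 0.7763 / 1.2496
= 0.6212
As percentage: 62.1%

62.1


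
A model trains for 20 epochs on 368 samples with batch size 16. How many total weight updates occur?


Iterations per epoch = 368 / 16 = 23
Total updates = iterations_per_epoch * epochs
= 23 * 20
= 460

460


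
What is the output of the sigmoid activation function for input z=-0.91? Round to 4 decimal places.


sigmoid(z) = 1 / (1 + exp(-z))
exp(-(-0.91)) = exp(0.91) = 2.4843
1 + 2.4843 = 3.4843
1 / 3.4843 = 0.2870

0.2870


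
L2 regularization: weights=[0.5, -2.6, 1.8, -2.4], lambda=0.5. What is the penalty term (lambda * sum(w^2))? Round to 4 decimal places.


Squaring each weight:
0.5^2 = 0.25
(-2.6)^2 = 6.76
1.8^2 = 3.24
(-2.4)^2 = 5.76
Sum of squares = 16.01
Penalty = 0.5 * 16.01 = 8.0050

8.0050


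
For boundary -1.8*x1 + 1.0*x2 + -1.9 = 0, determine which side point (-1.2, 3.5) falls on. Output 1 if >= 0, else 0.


Compute -1.8 * -1.2 + 1.0 * 3.5 + -1.9
= 2.16 + 3.5 + -1.9
= 3.76
Since 3.76 >= 0, the point is on the positive side.

1


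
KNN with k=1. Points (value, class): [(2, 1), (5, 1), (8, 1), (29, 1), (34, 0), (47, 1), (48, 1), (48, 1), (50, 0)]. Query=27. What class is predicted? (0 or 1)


Distances from query 27:
Point 29 (class 1): distance = 2
K=1 nearest neighbors: classes = [1]
Votes for class 1: 1 / 1
Majority vote => class 1

1


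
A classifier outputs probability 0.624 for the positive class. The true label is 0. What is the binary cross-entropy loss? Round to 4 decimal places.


For y=0: Loss = -log(1-p)
= -log(1 - 0.624)
= -log(0.376)
= -(-0.9782)
= 0.9782

0.9782


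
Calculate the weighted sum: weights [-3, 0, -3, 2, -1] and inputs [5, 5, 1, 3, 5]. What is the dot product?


Element-wise products:
-3 * 5 = -15
0 * 5 = 0
-3 * 1 = -3
2 * 3 = 6
-1 * 5 = -5
Sum = -15 + 0 + -3 + 6 + -5
= -17

-17


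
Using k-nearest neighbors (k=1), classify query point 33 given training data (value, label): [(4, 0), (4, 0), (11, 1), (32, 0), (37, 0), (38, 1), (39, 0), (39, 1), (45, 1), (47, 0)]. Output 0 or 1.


Distances from query 33:
Point 32 (class 0): distance = 1
K=1 nearest neighbors: classes = [0]
Votes for class 1: 0 / 1
Majority vote => class 0

0


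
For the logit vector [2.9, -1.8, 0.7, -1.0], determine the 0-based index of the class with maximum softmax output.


Softmax is a monotonic transformation, so it preserves the argmax.
We need to find the index of the maximum logit.
Index 0: 2.9
Index 1: -1.8
Index 2: 0.7
Index 3: -1.0
Maximum logit = 2.9 at index 0

0


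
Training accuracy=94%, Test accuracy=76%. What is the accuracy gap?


Gap = train_accuracy - test_accuracy
= 94 - 76
= 18%
This gap suggests the model is overfitting.

18


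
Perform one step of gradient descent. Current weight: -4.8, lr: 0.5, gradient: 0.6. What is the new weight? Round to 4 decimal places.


w_new = w_old - lr * gradient
= -4.8 - 0.5 * 0.6
= -4.8 - (0.3)
= -5.1000

-5.1000


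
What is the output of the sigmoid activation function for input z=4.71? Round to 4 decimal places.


sigmoid(z) = 1 / (1 + exp(-z))
exp(-(4.71)) = exp(-4.71) = 0.009
1 + 0.009 = 1.009
1 / 1.009 = 0.9911

0.9911


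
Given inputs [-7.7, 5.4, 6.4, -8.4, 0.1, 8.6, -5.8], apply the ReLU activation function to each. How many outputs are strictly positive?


ReLU(x) = max(0, x) for each element:
ReLU(-7.7) = 0
ReLU(5.4) = 5.4
ReLU(6.4) = 6.4
ReLU(-8.4) = 0
ReLU(0.1) = 0.1
ReLU(8.6) = 8.6
ReLU(-5.8) = 0
Active neurons (>0): 4

4


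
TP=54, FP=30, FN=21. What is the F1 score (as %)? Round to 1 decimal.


Precision = TP / (TP + FP) = 54 / 84 = 0.6429
Recall = TP / (TP + FN) = 54 / 75 = 0.72
F1 = 2 * P * R / (P + R)
= 2 * 0.6429 * 0.72 / (0.6429 + 0.72)
= 0.9257 / 1.3629
= 0.6792
As percentage: 67.9%

67.9


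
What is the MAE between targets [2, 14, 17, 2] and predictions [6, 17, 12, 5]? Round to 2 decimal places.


Absolute errors: [4, 3, 5, 3]
Sum of absolute errors = 15
MAE = 15 / 4 = 3.75

3.75


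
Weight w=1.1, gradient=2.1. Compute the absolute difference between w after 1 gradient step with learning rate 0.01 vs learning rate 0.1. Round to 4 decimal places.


With lr=0.01: w_new = 1.1 - 0.01 * 2.1 = 1.079
With lr=0.1: w_new = 1.1 - 0.1 * 2.1 = 0.89
Absolute difference = |1.079 - 0.89|
= 0.1890

0.1890


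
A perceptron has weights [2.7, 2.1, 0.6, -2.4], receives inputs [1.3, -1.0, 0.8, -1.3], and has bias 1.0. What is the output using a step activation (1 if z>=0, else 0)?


z = w . x + b
= 2.7*1.3 + 2.1*-1.0 + 0.6*0.8 + -2.4*-1.3 + 1.0
= 3.51 + -2.1 + 0.48 + 3.12 + 1.0
= 5.01 + 1.0
= 6.01
Since z = 6.01 >= 0, output = 1

1


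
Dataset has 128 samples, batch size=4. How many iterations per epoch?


Iterations per epoch = dataset_size / batch_size
= 128 / 4
= 32

32


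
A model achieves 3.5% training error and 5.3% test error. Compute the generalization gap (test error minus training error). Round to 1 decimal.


Generalization gap = test_error - train_error
= 5.3 - 3.5
= 1.8%
A small gap suggests good generalization.

1.8


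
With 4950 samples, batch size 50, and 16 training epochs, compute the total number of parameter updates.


Iterations per epoch = 4950 / 50 = 99
Total updates = iterations_per_epoch * epochs
= 99 * 16
= 1584

1584


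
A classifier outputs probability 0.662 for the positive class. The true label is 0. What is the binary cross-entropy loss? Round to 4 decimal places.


For y=0: Loss = -log(1-p)
= -log(1 - 0.662)
= -log(0.338)
= -(-1.0847)
= 1.0847

1.0847


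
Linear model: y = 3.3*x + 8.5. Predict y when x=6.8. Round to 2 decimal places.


y = 3.3 * 6.8 + (8.5)
= 22.44 + (8.5)
= 30.94

30.94


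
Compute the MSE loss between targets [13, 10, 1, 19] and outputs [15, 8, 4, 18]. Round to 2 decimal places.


Differences: [-2, 2, -3, 1]
Squared errors: [4, 4, 9, 1]
Sum of squared errors = 18
MSE = 18 / 4 = 4.50

4.50


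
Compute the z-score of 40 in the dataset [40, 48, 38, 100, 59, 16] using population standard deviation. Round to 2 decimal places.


Mean = (40 + 48 + 38 + 100 + 59 + 16) / 6 = 50.1667
Variance = sum((x_i - mean)^2) / n = 664.1389
Std = sqrt(664.1389) = 25.7709
Z = (x - mean) / std
= (40 - 50.1667) / 25.7709
= -10.1667 / 25.7709
= -0.39

-0.39


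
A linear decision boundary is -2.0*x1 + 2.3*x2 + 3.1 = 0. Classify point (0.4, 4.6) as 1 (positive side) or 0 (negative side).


Compute -2.0 * 0.4 + 2.3 * 4.6 + 3.1
= -0.8 + 10.58 + 3.1
= 12.88
Since 12.88 >= 0, the point is on the positive side.

1


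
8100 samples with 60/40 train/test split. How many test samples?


Train samples = 8100 * 60% = 4860
Test samples = 8100 - 4860
= 3240

3240


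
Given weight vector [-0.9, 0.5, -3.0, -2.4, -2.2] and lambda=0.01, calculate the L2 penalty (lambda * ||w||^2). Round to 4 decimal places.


Squaring each weight:
(-0.9)^2 = 0.81
0.5^2 = 0.25
(-3.0)^2 = 9.0
(-2.4)^2 = 5.76
(-2.2)^2 = 4.84
Sum of squares = 20.66
Penalty = 0.01 * 20.66 = 0.2066

0.2066


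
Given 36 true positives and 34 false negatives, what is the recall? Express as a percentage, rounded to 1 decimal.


Recall = TP / (TP + FN) * 100
= 36 / (36 + 34)
= 36 / 70
= 0.5143
= 51.4%

51.4


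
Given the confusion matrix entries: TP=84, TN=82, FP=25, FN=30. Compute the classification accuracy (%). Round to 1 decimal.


Accuracy = (TP + TN) / (TP + TN + FP + FN) * 100
= (84 + 82) / (84 + 82 + 25 + 30)
= 166 / 221
= 0.7511
= 75.1%

75.1


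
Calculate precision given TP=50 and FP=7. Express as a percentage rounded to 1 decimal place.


Precision = TP / (TP + FP) * 100
= 50 / (50 + 7)
= 50 / 57
= 0.8772
= 87.7%

87.7


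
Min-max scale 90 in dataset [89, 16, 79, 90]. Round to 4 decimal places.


Min = 16, Max = 90
Range = 90 - 16 = 74
Scaled = (x - min) / (max - min)
= (90 - 16) / 74
= 74 / 74
= 1.0000

1.0000


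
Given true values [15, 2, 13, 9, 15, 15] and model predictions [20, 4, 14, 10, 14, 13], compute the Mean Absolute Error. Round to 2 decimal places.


Absolute errors: [5, 2, 1, 1, 1, 2]
Sum of absolute errors = 12
MAE = 12 / 6 = 2.00

2.00


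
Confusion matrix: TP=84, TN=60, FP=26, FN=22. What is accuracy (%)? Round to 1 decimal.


Accuracy = (TP + TN) / (TP + TN + FP + FN) * 100
= (84 + 60) / (84 + 60 + 26 + 22)
= 144 / 192
= 0.75
= 75.0%

75.0


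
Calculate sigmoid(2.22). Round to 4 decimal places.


sigmoid(z) = 1 / (1 + exp(-z))
exp(-(2.22)) = exp(-2.22) = 0.1086
1 + 0.1086 = 1.1086
1 / 1.1086 = 0.9020

0.9020


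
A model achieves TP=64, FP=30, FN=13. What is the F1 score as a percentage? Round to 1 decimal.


Precision = TP / (TP + FP) = 64 / 94 = 0.6809
Recall = TP / (TP + FN) = 64 / 77 = 0.8312
F1 = 2 * P * R / (P + R)
= 2 * 0.6809 * 0.8312 / (0.6809 + 0.8312)
= 1.1318 / 1.512
= 0.7485
As percentage: 74.9%

74.9


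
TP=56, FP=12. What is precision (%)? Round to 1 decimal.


Precision = TP / (TP + FP) * 100
= 56 / (56 + 12)
= 56 / 68
= 0.8235
= 82.4%

82.4


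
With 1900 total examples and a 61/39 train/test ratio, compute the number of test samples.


Train samples = 1900 * 61% = 1159
Test samples = 1900 - 1159
= 741

741


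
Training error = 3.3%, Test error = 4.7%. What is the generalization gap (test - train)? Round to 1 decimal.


Generalization gap = test_error - train_error
= 4.7 - 3.3
= 1.4%
A small gap suggests good generalization.

1.4


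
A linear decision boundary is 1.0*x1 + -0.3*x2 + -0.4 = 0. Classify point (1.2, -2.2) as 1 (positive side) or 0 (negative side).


Compute 1.0 * 1.2 + -0.3 * -2.2 + -0.4
= 1.2 + 0.66 + -0.4
= 1.46
Since 1.46 >= 0, the point is on the positive side.

1


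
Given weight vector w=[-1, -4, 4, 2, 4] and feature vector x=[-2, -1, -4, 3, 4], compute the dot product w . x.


Element-wise products:
-1 * -2 = 2
-4 * -1 = 4
4 * -4 = -16
2 * 3 = 6
4 * 4 = 16
Sum = 2 + 4 + -16 + 6 + 16
= 12

12


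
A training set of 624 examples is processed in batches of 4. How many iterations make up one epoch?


Iterations per epoch = dataset_size / batch_size
= 624 / 4
= 156

156


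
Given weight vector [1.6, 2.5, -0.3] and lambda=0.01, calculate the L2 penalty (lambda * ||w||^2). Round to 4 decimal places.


Squaring each weight:
1.6^2 = 2.56
2.5^2 = 6.25
(-0.3)^2 = 0.09
Sum of squares = 8.9
Penalty = 0.01 * 8.9 = 0.0890

0.0890


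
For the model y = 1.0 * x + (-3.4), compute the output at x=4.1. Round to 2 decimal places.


y = 1.0 * 4.1 + (-3.4)
= 4.1 + (-3.4)
= 0.70

0.70


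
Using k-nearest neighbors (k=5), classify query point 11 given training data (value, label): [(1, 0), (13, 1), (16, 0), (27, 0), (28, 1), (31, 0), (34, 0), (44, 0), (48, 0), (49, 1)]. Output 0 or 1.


Distances from query 11:
Point 13 (class 1): distance = 2
Point 16 (class 0): distance = 5
Point 1 (class 0): distance = 10
Point 27 (class 0): distance = 16
Point 28 (class 1): distance = 17
K=5 nearest neighbors: classes = [1, 0, 0, 0, 1]
Votes for class 1: 2 / 5
Majority vote => class 0

0


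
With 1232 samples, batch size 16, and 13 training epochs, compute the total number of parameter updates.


Iterations per epoch = 1232 / 16 = 77
Total updates = iterations_per_epoch * epochs
= 77 * 13
= 1001

1001


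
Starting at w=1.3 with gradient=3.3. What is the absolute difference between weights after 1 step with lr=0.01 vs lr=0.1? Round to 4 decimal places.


With lr=0.01: w_new = 1.3 - 0.01 * 3.3 = 1.267
With lr=0.1: w_new = 1.3 - 0.1 * 3.3 = 0.97
Absolute difference = |1.267 - 0.97|
= 0.2970

0.2970


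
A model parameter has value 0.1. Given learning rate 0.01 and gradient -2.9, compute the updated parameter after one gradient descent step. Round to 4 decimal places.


w_new = w_old - lr * gradient
= 0.1 - 0.01 * -2.9
= 0.1 - (-0.029)
= 0.1290

0.1290


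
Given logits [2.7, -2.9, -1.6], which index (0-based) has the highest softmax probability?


Softmax is a monotonic transformation, so it preserves the argmax.
We need to find the index of the maximum logit.
Index 0: 2.7
Index 1: -2.9
Index 2: -1.6
Maximum logit = 2.7 at index 0

0


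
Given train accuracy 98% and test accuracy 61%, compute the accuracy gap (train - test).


Gap = train_accuracy - test_accuracy
= 98 - 61
= 37%
This large gap strongly indicates overfitting.

37


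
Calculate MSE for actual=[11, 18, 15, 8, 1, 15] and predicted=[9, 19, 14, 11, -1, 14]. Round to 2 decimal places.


Differences: [2, -1, 1, -3, 2, 1]
Squared errors: [4, 1, 1, 9, 4, 1]
Sum of squared errors = 20
MSE = 20 / 6 = 3.33

3.33


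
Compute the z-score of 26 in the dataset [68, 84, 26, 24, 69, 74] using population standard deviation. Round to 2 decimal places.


Mean = (68 + 84 + 26 + 24 + 69 + 74) / 6 = 57.5
Variance = sum((x_i - mean)^2) / n = 555.25
Std = sqrt(555.25) = 23.5637
Z = (x - mean) / std
= (26 - 57.5) / 23.5637
= -31.5 / 23.5637
= -1.34

-1.34


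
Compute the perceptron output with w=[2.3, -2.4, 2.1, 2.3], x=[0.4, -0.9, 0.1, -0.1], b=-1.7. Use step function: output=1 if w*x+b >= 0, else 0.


z = w . x + b
= 2.3*0.4 + -2.4*-0.9 + 2.1*0.1 + 2.3*-0.1 + -1.7
= 0.92 + 2.16 + 0.21 + -0.23 + -1.7
= 3.06 + -1.7
= 1.36
Since z = 1.36 >= 0, output = 1

1


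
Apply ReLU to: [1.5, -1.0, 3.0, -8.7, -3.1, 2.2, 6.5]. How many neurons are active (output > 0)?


ReLU(x) = max(0, x) for each element:
ReLU(1.5) = 1.5
ReLU(-1.0) = 0
ReLU(3.0) = 3.0
ReLU(-8.7) = 0
ReLU(-3.1) = 0
ReLU(2.2) = 2.2
ReLU(6.5) = 6.5
Active neurons (>0): 4

4


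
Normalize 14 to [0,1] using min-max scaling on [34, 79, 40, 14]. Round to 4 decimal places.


Min = 14, Max = 79
Range = 79 - 14 = 65
Scaled = (x - min) / (max - min)
= (14 - 14) / 65
= 0 / 65
= 0.0000

0.0000


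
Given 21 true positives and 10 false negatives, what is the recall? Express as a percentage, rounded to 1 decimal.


Recall = TP / (TP + FN) * 100
= 21 / (21 + 10)
= 21 / 31
= 0.6774
= 67.7%

67.7


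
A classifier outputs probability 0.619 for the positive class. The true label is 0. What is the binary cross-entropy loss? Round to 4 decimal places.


For y=0: Loss = -log(1-p)
= -log(1 - 0.619)
= -log(0.381)
= -(-0.965)
= 0.9650

0.9650


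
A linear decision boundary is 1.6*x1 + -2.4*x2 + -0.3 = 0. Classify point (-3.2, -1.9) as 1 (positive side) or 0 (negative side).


Compute 1.6 * -3.2 + -2.4 * -1.9 + -0.3
= -5.12 + 4.56 + -0.3
= -0.86
Since -0.86 < 0, the point is on the negative side.

0


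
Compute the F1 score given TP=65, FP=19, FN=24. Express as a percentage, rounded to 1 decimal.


Precision = TP / (TP + FP) = 65 / 84 = 0.7738
Recall = TP / (TP + FN) = 65 / 89 = 0.7303
F1 = 2 * P * R / (P + R)
= 2 * 0.7738 * 0.7303 / (0.7738 + 0.7303)
= 1.1303 / 1.5041
= 0.7514
As percentage: 75.1%

75.1


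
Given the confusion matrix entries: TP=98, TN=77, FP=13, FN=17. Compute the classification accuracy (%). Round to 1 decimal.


Accuracy = (TP + TN) / (TP + TN + FP + FN) * 100
= (98 + 77) / (98 + 77 + 13 + 17)
= 175 / 205
= 0.8537
= 85.4%

85.4


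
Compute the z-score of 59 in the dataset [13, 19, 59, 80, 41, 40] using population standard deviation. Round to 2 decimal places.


Mean = (13 + 19 + 59 + 80 + 41 + 40) / 6 = 42.0
Variance = sum((x_i - mean)^2) / n = 518.0
Std = sqrt(518.0) = 22.7596
Z = (x - mean) / std
= (59 - 42.0) / 22.7596
= 17.0 / 22.7596
= 0.75

0.75


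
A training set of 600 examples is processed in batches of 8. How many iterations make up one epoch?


Iterations per epoch = dataset_size / batch_size
= 600 / 8
= 75

75


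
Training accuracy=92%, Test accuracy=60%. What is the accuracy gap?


Gap = train_accuracy - test_accuracy
= 92 - 60
= 32%
This large gap strongly indicates overfitting.

32


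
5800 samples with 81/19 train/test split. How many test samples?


Train samples = 5800 * 81% = 4698
Test samples = 5800 - 4698
= 1102

1102


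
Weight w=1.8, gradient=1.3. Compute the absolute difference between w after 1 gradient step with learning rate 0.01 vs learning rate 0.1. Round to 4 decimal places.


With lr=0.01: w_new = 1.8 - 0.01 * 1.3 = 1.787
With lr=0.1: w_new = 1.8 - 0.1 * 1.3 = 1.67
Absolute difference = |1.787 - 1.67|
= 0.1170

0.1170


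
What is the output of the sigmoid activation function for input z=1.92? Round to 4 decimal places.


sigmoid(z) = 1 / (1 + exp(-z))
exp(-(1.92)) = exp(-1.92) = 0.1466
1 + 0.1466 = 1.1466
1 / 1.1466 = 0.8721

0.8721


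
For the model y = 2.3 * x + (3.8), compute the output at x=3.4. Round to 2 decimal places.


y = 2.3 * 3.4 + (3.8)
= 7.82 + (3.8)
= 11.62

11.62


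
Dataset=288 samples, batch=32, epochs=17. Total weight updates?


Iterations per epoch = 288 / 32 = 9
Total updates = iterations_per_epoch * epochs
= 9 * 17
= 153

153


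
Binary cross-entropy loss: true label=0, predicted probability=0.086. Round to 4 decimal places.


For y=0: Loss = -log(1-p)
= -log(1 - 0.086)
= -log(0.914)
= -(-0.0899)
= 0.0899

0.0899


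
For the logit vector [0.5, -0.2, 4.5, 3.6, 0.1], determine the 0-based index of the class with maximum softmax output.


Softmax is a monotonic transformation, so it preserves the argmax.
We need to find the index of the maximum logit.
Index 0: 0.5
Index 1: -0.2
Index 2: 4.5
Index 3: 3.6
Index 4: 0.1
Maximum logit = 4.5 at index 2

2


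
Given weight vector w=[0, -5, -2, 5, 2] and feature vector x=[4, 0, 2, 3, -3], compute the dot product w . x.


Element-wise products:
0 * 4 = 0
-5 * 0 = 0
-2 * 2 = -4
5 * 3 = 15
2 * -3 = -6
Sum = 0 + 0 + -4 + 15 + -6
= 5

5


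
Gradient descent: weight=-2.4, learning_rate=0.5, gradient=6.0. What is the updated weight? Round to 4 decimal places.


w_new = w_old - lr * gradient
= -2.4 - 0.5 * 6.0
= -2.4 - (3.0)
= -5.4000

-5.4000


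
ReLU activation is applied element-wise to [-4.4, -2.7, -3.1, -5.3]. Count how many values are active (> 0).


ReLU(x) = max(0, x) for each element:
ReLU(-4.4) = 0
ReLU(-2.7) = 0
ReLU(-3.1) = 0
ReLU(-5.3) = 0
Active neurons (>0): 0

0


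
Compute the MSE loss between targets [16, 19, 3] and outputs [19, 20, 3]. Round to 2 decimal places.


Differences: [-3, -1, 0]
Squared errors: [9, 1, 0]
Sum of squared errors = 10
MSE = 10 / 3 = 3.33

3.33


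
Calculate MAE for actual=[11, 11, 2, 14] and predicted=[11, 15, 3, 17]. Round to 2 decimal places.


Absolute errors: [0, 4, 1, 3]
Sum of absolute errors = 8
MAE = 8 / 4 = 2.00

2.00


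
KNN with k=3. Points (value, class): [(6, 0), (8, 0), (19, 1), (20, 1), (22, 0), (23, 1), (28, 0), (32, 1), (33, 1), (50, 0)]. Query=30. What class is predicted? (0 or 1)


Distances from query 30:
Point 28 (class 0): distance = 2
Point 32 (class 1): distance = 2
Point 33 (class 1): distance = 3
K=3 nearest neighbors: classes = [0, 1, 1]
Votes for class 1: 2 / 3
Majority vote => class 1

1


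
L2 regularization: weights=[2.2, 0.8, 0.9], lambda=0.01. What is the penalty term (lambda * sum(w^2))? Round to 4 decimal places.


Squaring each weight:
2.2^2 = 4.84
0.8^2 = 0.64
0.9^2 = 0.81
Sum of squares = 6.29
Penalty = 0.01 * 6.29 = 0.0629

0.0629


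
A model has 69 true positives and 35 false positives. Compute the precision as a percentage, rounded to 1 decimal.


Precision = TP / (TP + FP) * 100
= 69 / (69 + 35)
= 69 / 104
= 0.6635
= 66.3%

66.3


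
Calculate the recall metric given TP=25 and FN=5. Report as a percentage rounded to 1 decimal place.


Recall = TP / (TP + FN) * 100
= 25 / (25 + 5)
= 25 / 30
= 0.8333
= 83.3%

83.3


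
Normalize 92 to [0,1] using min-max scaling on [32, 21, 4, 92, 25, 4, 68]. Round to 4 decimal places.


Min = 4, Max = 92
Range = 92 - 4 = 88
Scaled = (x - min) / (max - min)
= (92 - 4) / 88
= 88 / 88
= 1.0000

1.0000


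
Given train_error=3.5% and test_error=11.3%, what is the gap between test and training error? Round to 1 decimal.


Generalization gap = test_error - train_error
= 11.3 - 3.5
= 7.8%
A moderate gap.

7.8


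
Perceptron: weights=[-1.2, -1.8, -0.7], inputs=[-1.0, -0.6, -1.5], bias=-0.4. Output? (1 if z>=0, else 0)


z = w . x + b
= -1.2*-1.0 + -1.8*-0.6 + -0.7*-1.5 + -0.4
= 1.2 + 1.08 + 1.05 + -0.4
= 3.33 + -0.4
= 2.93
Since z = 2.93 >= 0, output = 1

1


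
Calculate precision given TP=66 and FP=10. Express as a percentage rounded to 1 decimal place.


Precision = TP / (TP + FP) * 100
= 66 / (66 + 10)
= 66 / 76
= 0.8684
= 86.8%

86.8


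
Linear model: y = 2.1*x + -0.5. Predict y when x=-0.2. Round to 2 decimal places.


y = 2.1 * -0.2 + (-0.5)
= -0.42 + (-0.5)
= -0.92

-0.92


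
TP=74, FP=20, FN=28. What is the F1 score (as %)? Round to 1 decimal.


Precision = TP / (TP + FP) = 74 / 94 = 0.7872
Recall = TP / (TP + FN) = 74 / 102 = 0.7255
F1 = 2 * P * R / (P + R)
= 2 * 0.7872 * 0.7255 / (0.7872 + 0.7255)
= 1.1423 / 1.5127
= 0.7551
As percentage: 75.5%

75.5


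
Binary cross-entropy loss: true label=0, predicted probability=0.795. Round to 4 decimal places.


For y=0: Loss = -log(1-p)
= -log(1 - 0.795)
= -log(0.205)
= -(-1.5847)
= 1.5847

1.5847


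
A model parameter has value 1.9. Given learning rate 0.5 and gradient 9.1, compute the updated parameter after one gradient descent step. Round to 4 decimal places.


w_new = w_old - lr * gradient
= 1.9 - 0.5 * 9.1
= 1.9 - (4.55)
= -2.6500

-2.6500


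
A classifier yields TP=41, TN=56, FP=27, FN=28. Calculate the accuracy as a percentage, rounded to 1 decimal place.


Accuracy = (TP + TN) / (TP + TN + FP + FN) * 100
= (41 + 56) / (41 + 56 + 27 + 28)
= 97 / 152
= 0.6382
= 63.8%

63.8


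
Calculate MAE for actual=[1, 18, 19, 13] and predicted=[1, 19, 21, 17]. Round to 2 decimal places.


Absolute errors: [0, 1, 2, 4]
Sum of absolute errors = 7
MAE = 7 / 4 = 1.75

1.75


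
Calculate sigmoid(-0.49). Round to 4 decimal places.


sigmoid(z) = 1 / (1 + exp(-z))
exp(-(-0.49)) = exp(0.49) = 1.6323
1 + 1.6323 = 2.6323
1 / 2.6323 = 0.3799

0.3799


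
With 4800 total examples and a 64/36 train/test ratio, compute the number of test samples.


Train samples = 4800 * 64% = 3072
Test samples = 4800 - 3072
= 1728

1728


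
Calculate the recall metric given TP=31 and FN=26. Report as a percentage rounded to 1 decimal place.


Recall = TP / (TP + FN) * 100
= 31 / (31 + 26)
= 31 / 57
= 0.5439
= 54.4%

54.4


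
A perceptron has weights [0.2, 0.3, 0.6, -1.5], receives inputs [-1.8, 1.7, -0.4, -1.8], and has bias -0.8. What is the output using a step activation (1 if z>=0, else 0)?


z = w . x + b
= 0.2*-1.8 + 0.3*1.7 + 0.6*-0.4 + -1.5*-1.8 + -0.8
= -0.36 + 0.51 + -0.24 + 2.7 + -0.8
= 2.61 + -0.8
= 1.81
Since z = 1.81 >= 0, output = 1

1
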